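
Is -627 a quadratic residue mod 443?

Pull out -1: (-627|443) = (-1|443)·(627|443). Since 443 ≡ 3 (mod 4), (-1|443) = -1. Now have -(627|443).
Reduce the numerator: 627 ≡ 184 (mod 443), so (627|443) = (184|443).
Factor out 2: 184 = 2^3·23. Since 443 ≡ 3 (mod 8), (2|443) = -1, and (2|443)^3 = -1. Now have (23|443).
Both 23 ≡ 3 and 443 ≡ 3 (mod 4), so reciprocity gives (23|443) = -(443|23). Reduce: 443 ≡ 6 (mod 23). Now have -(6|23).
Factor out 2: 6 = 2·3. Since 23 ≡ 7 (mod 8), (2|23) = +1. Now have -(3|23).
Both 3 ≡ 3 and 23 ≡ 3 (mod 4), so reciprocity gives (3|23) = -(23|3). Reduce: 23 ≡ 2 (mod 3). Now have (2|3).
Factor out 2: 2 = 2. Since 3 ≡ 3 (mod 8), (2|3) = -1. Now have -(1|3).
(1|3) = 1. Collecting the sign factors: -1.
(-627|443) = -1, and 443 is prime, so -627 is not a quadratic residue mod 443.

no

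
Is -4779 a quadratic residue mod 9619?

no

Pull out -1: (-4779/9619) = (-1/9619)·(4779/9619). Since 9619 ≡ 3 (mod 4), (-1/9619) = -1. Now have -(4779/9619).
Both 4779 ≡ 3 and 9619 ≡ 3 (mod 4), so reciprocity gives (4779/9619) = -(9619/4779). Reduce: 9619 ≡ 61 (mod 4779). Now have (61/4779).
61 ≡ 1 (mod 4), so quadratic reciprocity gives (61/4779) = (4779/61). Reduce: 4779 ≡ 21 (mod 61). Now have (21/61).
21 ≡ 1 (mod 4), so quadratic reciprocity gives (21/61) = (61/21). Reduce: 61 ≡ 19 (mod 21). Now have (19/21).
21 ≡ 1 (mod 4), so quadratic reciprocity gives (19/21) = (21/19). Reduce: 21 ≡ 2 (mod 19). Now have (2/19).
Factor out 2: 2 = 2. Since 19 ≡ 3 (mod 8), (2/19) = -1. Now have -(1/19).
(1/19) = 1. Collecting the sign factors: -1.
The Legendre symbol is -1, so x^2 ≡ -4779 (mod 9619) has no solution.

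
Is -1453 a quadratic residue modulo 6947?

no

(-1453/6947)
  = (5494/6947)    [-1453 ≡ 5494 mod 6947]
  = -(2747/6947)    [6947 ≡ 3 mod 8 ⇒ (2/6947) = -1]
  = (6947/2747)    [QR: both ≡ 3 mod 4, sign flips]
  = (1453/2747)    [6947 ≡ 1453 mod 2747]
  = (2747/1453)    [QR: 1453 ≡ 1 mod 4, sign kept]
  = (1294/1453)    [2747 ≡ 1294 mod 1453]
  = -(647/1453)    [1453 ≡ 5 mod 8 ⇒ (2/1453) = -1]
  = -(1453/647)    [QR: 1453 ≡ 1 mod 4, sign kept]
  = -(159/647)    [1453 ≡ 159 mod 647]
  = (647/159)    [QR: both ≡ 3 mod 4, sign flips]
  = (11/159)    [647 ≡ 11 mod 159]
  = -(159/11)    [QR: both ≡ 3 mod 4, sign flips]
  = -(5/11)    [159 ≡ 5 mod 11]
  = -(11/5)    [QR: 5 ≡ 1 mod 4, sign kept]
  = -(1/5)    [11 ≡ 1 mod 5]
  = -1    [(1/5) = 1]
The Legendre symbol is -1, so x^2 ≡ -1453 (mod 6947) has no solution.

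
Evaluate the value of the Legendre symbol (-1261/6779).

(-1261/6779)
  = (5518/6779)    [-1261 ≡ 5518 mod 6779]
  = -(2759/6779)    [6779 ≡ 3 mod 8 ⇒ (2/6779) = -1]
  = (6779/2759)    [QR: both ≡ 3 mod 4, sign flips]
  = (1261/2759)    [6779 ≡ 1261 mod 2759]
  = (2759/1261)    [QR: 1261 ≡ 1 mod 4, sign kept]
  = (237/1261)    [2759 ≡ 237 mod 1261]
  = (1261/237)    [QR: 237 ≡ 1 mod 4, sign kept]
  = (76/237)    [1261 ≡ 76 mod 237]
  = (19/237)    [237 ≡ 5 mod 8 ⇒ (2/237)^2 = +1]
  = (237/19)    [QR: 237 ≡ 1 mod 4, sign kept]
  = (9/19)    [237 ≡ 9 mod 19]
  = (19/9)    [QR: 9 ≡ 1 mod 4, sign kept]
  = (1/9)    [19 ≡ 1 mod 9]
  = 1    [(1/9) = 1]

1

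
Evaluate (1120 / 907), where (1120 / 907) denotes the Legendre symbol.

(1120 / 907)
  = (213 / 907)    [1120 ≡ 213 mod 907]
  = (907 / 213)    [QR: 213 ≡ 1 mod 4, sign kept]
  = (55 / 213)    [907 ≡ 55 mod 213]
  = (213 / 55)    [QR: 213 ≡ 1 mod 4, sign kept]
  = (48 / 55)    [213 ≡ 48 mod 55]
  = (3 / 55)    [55 ≡ 7 mod 8 ⇒ (2 / 55)^4 = +1]
  = -(55 / 3)    [QR: both ≡ 3 mod 4, sign flips]
  = -(1 / 3)    [55 ≡ 1 mod 3]
  = -1    [(1 / 3) = 1]

-1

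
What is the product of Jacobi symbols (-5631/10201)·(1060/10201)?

By multiplicativity, (-5631·1060/10201) = (-5631/10201)·(1060/10201).
First factor (-5631/10201):
Reduce the numerator: -5631 ≡ 4570 (mod 10201), so (-5631/10201) = (4570/10201).
Factor out 2: 4570 = 2·2285. Since 10201 ≡ 1 (mod 8), (2/10201) = +1. Now have (2285/10201).
2285 ≡ 1 (mod 4), so quadratic reciprocity gives (2285/10201) = (10201/2285). Reduce: 10201 ≡ 1061 (mod 2285). Now have (1061/2285).
1061 ≡ 1 (mod 4), so quadratic reciprocity gives (1061/2285) = (2285/1061). Reduce: 2285 ≡ 163 (mod 1061). Now have (163/1061).
1061 ≡ 1 (mod 4), so quadratic reciprocity gives (163/1061) = (1061/163). Reduce: 1061 ≡ 83 (mod 163). Now have (83/163).
Both 83 ≡ 3 and 163 ≡ 3 (mod 4), so reciprocity gives (83/163) = -(163/83). Reduce: 163 ≡ 80 (mod 83). Now have -(80/83).
Factor out 2: 80 = 2^4·5. Since 83 ≡ 3 (mod 8), (2/83) = -1, and (2/83)^4 = +1. Now have -(5/83).
5 ≡ 1 (mod 4), so quadratic reciprocity gives (5/83) = (83/5). Reduce: 83 ≡ 3 (mod 5). Now have -(3/5).
5 ≡ 1 (mod 4), so quadratic reciprocity gives (3/5) = (5/3). Reduce: 5 ≡ 2 (mod 3). Now have -(2/3).
Factor out 2: 2 = 2. Since 3 ≡ 3 (mod 8), (2/3) = -1. Now have (1/3).
(1/3) = 1. Collecting the sign factors: 1.
Second factor (1060/10201):
Factor out 2: 1060 = 2^2·265. Since 10201 ≡ 1 (mod 8), (2/10201) = +1, and (2/10201)^2 = +1. Now have (265/10201).
265 ≡ 1 (mod 4), so quadratic reciprocity gives (265/10201) = (10201/265). Reduce: 10201 ≡ 131 (mod 265). Now have (131/265).
265 ≡ 1 (mod 4), so quadratic reciprocity gives (131/265) = (265/131). Reduce: 265 ≡ 3 (mod 131). Now have (3/131).
Both 3 ≡ 3 and 131 ≡ 3 (mod 4), so reciprocity gives (3/131) = -(131/3). Reduce: 131 ≡ 2 (mod 3). Now have -(2/3).
Factor out 2: 2 = 2. Since 3 ≡ 3 (mod 8), (2/3) = -1. Now have (1/3).
(1/3) = 1. Collecting the sign factors: 1.
Product: (1)·(1) = 1.

1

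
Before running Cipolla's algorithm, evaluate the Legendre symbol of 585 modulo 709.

585 ≡ 1 (mod 4), so quadratic reciprocity gives (585|709) = (709|585). Reduce: 709 ≡ 124 (mod 585). Now have (124|585).
Factor out 2: 124 = 2^2·31. Since 585 ≡ 1 (mod 8), (2|585) = +1, and (2|585)^2 = +1. Now have (31|585).
585 ≡ 1 (mod 4), so quadratic reciprocity gives (31|585) = (585|31). Reduce: 585 ≡ 27 (mod 31). Now have (27|31).
Both 27 ≡ 3 and 31 ≡ 3 (mod 4), so reciprocity gives (27|31) = -(31|27). Reduce: 31 ≡ 4 (mod 27). Now have -(4|27).
Factor out 2: 4 = 2^2. Since 27 ≡ 3 (mod 8), (2|27) = -1, and (2|27)^2 = +1. Now have -(1|27).
(1|27) = 1. Collecting the sign factors: -1.

-1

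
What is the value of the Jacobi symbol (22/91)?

1

Factor out 2: 22 = 2·11. Since 91 ≡ 3 (mod 8), (2/91) = -1. Now have -(11/91).
Both 11 ≡ 3 and 91 ≡ 3 (mod 4), so reciprocity gives (11/91) = -(91/11). Reduce: 91 ≡ 3 (mod 11). Now have (3/11).
Both 3 ≡ 3 and 11 ≡ 3 (mod 4), so reciprocity gives (3/11) = -(11/3). Reduce: 11 ≡ 2 (mod 3). Now have -(2/3).
Factor out 2: 2 = 2. Since 3 ≡ 3 (mod 8), (2/3) = -1. Now have (1/3).
(1/3) = 1. Collecting the sign factors: 1.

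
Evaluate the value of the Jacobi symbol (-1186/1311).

1

Pull out -1: (-1186/1311) = (-1/1311)·(1186/1311). Since 1311 ≡ 3 (mod 4), (-1/1311) = -1. Now have -(1186/1311).
Factor out 2: 1186 = 2·593. Since 1311 ≡ 7 (mod 8), (2/1311) = +1. Now have -(593/1311).
593 ≡ 1 (mod 4), so quadratic reciprocity gives (593/1311) = (1311/593). Reduce: 1311 ≡ 125 (mod 593). Now have -(125/593).
125 ≡ 1 (mod 4), so quadratic reciprocity gives (125/593) = (593/125). Reduce: 593 ≡ 93 (mod 125). Now have -(93/125).
93 ≡ 1 (mod 4), so quadratic reciprocity gives (93/125) = (125/93). Reduce: 125 ≡ 32 (mod 93). Now have -(32/93).
Factor out 2: 32 = 2^5. Since 93 ≡ 5 (mod 8), (2/93) = -1, and (2/93)^5 = -1. Now have (1/93).
(1/93) = 1. Collecting the sign factors: 1.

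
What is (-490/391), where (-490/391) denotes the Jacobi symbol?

-1

(-490/391)
  = (292/391)    [-490 ≡ 292 mod 391]
  = (73/391)    [391 ≡ 7 mod 8 ⇒ (2/391)^2 = +1]
  = (391/73)    [QR: 73 ≡ 1 mod 4, sign kept]
  = (26/73)    [391 ≡ 26 mod 73]
  = (13/73)    [73 ≡ 1 mod 8 ⇒ (2/73) = +1]
  = (73/13)    [QR: 13 ≡ 1 mod 4, sign kept]
  = (8/13)    [73 ≡ 8 mod 13]
  = -(1/13)    [13 ≡ 5 mod 8 ⇒ (2/13)^3 = -1]
  = -1    [(1/13) = 1]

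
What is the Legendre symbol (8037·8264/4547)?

By multiplicativity, (8037·8264/4547) = (8037/4547)·(8264/4547).
First factor (8037/4547):
Reduce the numerator: 8037 ≡ 3490 (mod 4547), so (8037/4547) = (3490/4547).
Factor out 2: 3490 = 2·1745. Since 4547 ≡ 3 (mod 8), (2/4547) = -1. Now have -(1745/4547).
1745 ≡ 1 (mod 4), so quadratic reciprocity gives (1745/4547) = (4547/1745). Reduce: 4547 ≡ 1057 (mod 1745). Now have -(1057/1745).
1057 ≡ 1 (mod 4), so quadratic reciprocity gives (1057/1745) = (1745/1057). Reduce: 1745 ≡ 688 (mod 1057). Now have -(688/1057).
Factor out 2: 688 = 2^4·43. Since 1057 ≡ 1 (mod 8), (2/1057) = +1, and (2/1057)^4 = +1. Now have -(43/1057).
1057 ≡ 1 (mod 4), so quadratic reciprocity gives (43/1057) = (1057/43). Reduce: 1057 ≡ 25 (mod 43). Now have -(25/43).
25 ≡ 1 (mod 4), so quadratic reciprocity gives (25/43) = (43/25). Reduce: 43 ≡ 18 (mod 25). Now have -(18/25).
Factor out 2: 18 = 2·9. Since 25 ≡ 1 (mod 8), (2/25) = +1. Now have -(9/25).
9 ≡ 1 (mod 4), so quadratic reciprocity gives (9/25) = (25/9). Reduce: 25 ≡ 7 (mod 9). Now have -(7/9).
9 ≡ 1 (mod 4), so quadratic reciprocity gives (7/9) = (9/7). Reduce: 9 ≡ 2 (mod 7). Now have -(2/7).
Factor out 2: 2 = 2. Since 7 ≡ 7 (mod 8), (2/7) = +1. Now have -(1/7).
(1/7) = 1. Collecting the sign factors: -1.
Second factor (8264/4547):
Reduce the numerator: 8264 ≡ 3717 (mod 4547), so (8264/4547) = (3717/4547).
3717 ≡ 1 (mod 4), so quadratic reciprocity gives (3717/4547) = (4547/3717). Reduce: 4547 ≡ 830 (mod 3717). Now have (830/3717).
Factor out 2: 830 = 2·415. Since 3717 ≡ 5 (mod 8), (2/3717) = -1. Now have -(415/3717).
3717 ≡ 1 (mod 4), so quadratic reciprocity gives (415/3717) = (3717/415). Reduce: 3717 ≡ 397 (mod 415). Now have -(397/415).
397 ≡ 1 (mod 4), so quadratic reciprocity gives (397/415) = (415/397). Reduce: 415 ≡ 18 (mod 397). Now have -(18/397).
Factor out 2: 18 = 2·9. Since 397 ≡ 5 (mod 8), (2/397) = -1. Now have (9/397).
9 ≡ 1 (mod 4), so quadratic reciprocity gives (9/397) = (397/9). Reduce: 397 ≡ 1 (mod 9). Now have (1/9).
(1/9) = 1. Collecting the sign factors: 1.
Product: (-1)·(1) = -1.

-1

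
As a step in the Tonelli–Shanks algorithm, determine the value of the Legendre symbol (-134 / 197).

1

(-134 / 197)
  = (63 / 197)    [-134 ≡ 63 mod 197]
  = (197 / 63)    [QR: 197 ≡ 1 mod 4, sign kept]
  = (8 / 63)    [197 ≡ 8 mod 63]
  = (1 / 63)    [63 ≡ 7 mod 8 ⇒ (2 / 63)^3 = +1]
  = 1    [(1 / 63) = 1]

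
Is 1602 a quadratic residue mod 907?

no

Reduce the numerator: 1602 ≡ 695 (mod 907), so (1602/907) = (695/907).
Both 695 ≡ 3 and 907 ≡ 3 (mod 4), so reciprocity gives (695/907) = -(907/695). Reduce: 907 ≡ 212 (mod 695). Now have -(212/695).
Factor out 2: 212 = 2^2·53. Since 695 ≡ 7 (mod 8), (2/695) = +1, and (2/695)^2 = +1. Now have -(53/695).
53 ≡ 1 (mod 4), so quadratic reciprocity gives (53/695) = (695/53). Reduce: 695 ≡ 6 (mod 53). Now have -(6/53).
Factor out 2: 6 = 2·3. Since 53 ≡ 5 (mod 8), (2/53) = -1. Now have (3/53).
53 ≡ 1 (mod 4), so quadratic reciprocity gives (3/53) = (53/3). Reduce: 53 ≡ 2 (mod 3). Now have (2/3).
Factor out 2: 2 = 2. Since 3 ≡ 3 (mod 8), (2/3) = -1. Now have -(1/3).
(1/3) = 1. Collecting the sign factors: -1.
The Legendre symbol is -1, so x^2 ≡ 1602 (mod 907) has no solution.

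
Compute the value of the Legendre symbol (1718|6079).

Factor out 2: 1718 = 2·859. Since 6079 ≡ 7 (mod 8), (2|6079) = +1. Now have (859|6079).
Both 859 ≡ 3 and 6079 ≡ 3 (mod 4), so reciprocity gives (859|6079) = -(6079|859). Reduce: 6079 ≡ 66 (mod 859). Now have -(66|859).
Factor out 2: 66 = 2·33. Since 859 ≡ 3 (mod 8), (2|859) = -1. Now have (33|859).
33 ≡ 1 (mod 4), so quadratic reciprocity gives (33|859) = (859|33). Reduce: 859 ≡ 1 (mod 33). Now have (1|33).
(1|33) = 1. Collecting the sign factors: 1.

1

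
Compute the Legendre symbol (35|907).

(35|907)
  = -(907|35)    [QR: both ≡ 3 mod 4, sign flips]
  = -(32|35)    [907 ≡ 32 mod 35]
  = (1|35)    [35 ≡ 3 mod 8 ⇒ (2|35)^5 = -1]
  = 1    [(1|35) = 1]

1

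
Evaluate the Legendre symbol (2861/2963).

2861 ≡ 1 (mod 4), so quadratic reciprocity gives (2861/2963) = (2963/2861). Reduce: 2963 ≡ 102 (mod 2861). Now have (102/2861).
Factor out 2: 102 = 2·51. Since 2861 ≡ 5 (mod 8), (2/2861) = -1. Now have -(51/2861).
2861 ≡ 1 (mod 4), so quadratic reciprocity gives (51/2861) = (2861/51). Reduce: 2861 ≡ 5 (mod 51). Now have -(5/51).
5 ≡ 1 (mod 4), so quadratic reciprocity gives (5/51) = (51/5). Reduce: 51 ≡ 1 (mod 5). Now have -(1/5).
(1/5) = 1. Collecting the sign factors: -1.

-1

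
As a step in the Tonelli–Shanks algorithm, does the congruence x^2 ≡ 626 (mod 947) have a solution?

no

(626/947)
  = -(313/947)    [947 ≡ 3 mod 8 ⇒ (2/947) = -1]
  = -(947/313)    [QR: 313 ≡ 1 mod 4, sign kept]
  = -(8/313)    [947 ≡ 8 mod 313]
  = -(1/313)    [313 ≡ 1 mod 8 ⇒ (2/313)^3 = +1]
  = -1    [(1/313) = 1]
The Legendre symbol is -1, so x^2 ≡ 626 (mod 947) has no solution.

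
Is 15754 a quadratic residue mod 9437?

(15754/9437)
  = (6317/9437)    [15754 ≡ 6317 mod 9437]
  = (9437/6317)    [QR: 6317 ≡ 1 mod 4, sign kept]
  = (3120/6317)    [9437 ≡ 3120 mod 6317]
  = (195/6317)    [6317 ≡ 5 mod 8 ⇒ (2/6317)^4 = +1]
  = (6317/195)    [QR: 6317 ≡ 1 mod 4, sign kept]
  = (77/195)    [6317 ≡ 77 mod 195]
  = (195/77)    [QR: 77 ≡ 1 mod 4, sign kept]
  = (41/77)    [195 ≡ 41 mod 77]
  = (77/41)    [QR: 41 ≡ 1 mod 4, sign kept]
  = (36/41)    [77 ≡ 36 mod 41]
  = (9/41)    [41 ≡ 1 mod 8 ⇒ (2/41)^2 = +1]
  = (41/9)    [QR: 9 ≡ 1 mod 4, sign kept]
  = (5/9)    [41 ≡ 5 mod 9]
  = (9/5)    [QR: 5 ≡ 1 mod 4, sign kept]
  = (4/5)    [9 ≡ 4 mod 5]
  = (1/5)    [5 ≡ 5 mod 8 ⇒ (2/5)^2 = +1]
  = 1    [(1/5) = 1]
(15754/9437) = 1, and 9437 is prime, so 15754 is a quadratic residue mod 9437.

yes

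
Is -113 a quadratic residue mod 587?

no

(-113/587)
  = -(113/587)    [587 ≡ 3 mod 4 ⇒ (-1/587) = -1]
  = -(587/113)    [QR: 113 ≡ 1 mod 4, sign kept]
  = -(22/113)    [587 ≡ 22 mod 113]
  = -(11/113)    [113 ≡ 1 mod 8 ⇒ (2/113) = +1]
  = -(113/11)    [QR: 113 ≡ 1 mod 4, sign kept]
  = -(3/11)    [113 ≡ 3 mod 11]
  = (11/3)    [QR: both ≡ 3 mod 4, sign flips]
  = (2/3)    [11 ≡ 2 mod 3]
  = -(1/3)    [3 ≡ 3 mod 8 ⇒ (2/3) = -1]
  = -1    [(1/3) = 1]
(-113/587) = -1, and 587 is prime, so -113 is not a quadratic residue mod 587.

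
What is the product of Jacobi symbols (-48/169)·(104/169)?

0

By multiplicativity, (-48·104/169) = (-48/169)·(104/169).
First factor (-48/169):
(-48/169)
  = (121/169)    [-48 ≡ 121 mod 169]
  = (169/121)    [QR: 121 ≡ 1 mod 4, sign kept]
  = (48/121)    [169 ≡ 48 mod 121]
  = (3/121)    [121 ≡ 1 mod 8 ⇒ (2/121)^4 = +1]
  = (121/3)    [QR: 121 ≡ 1 mod 4, sign kept]
  = (1/3)    [121 ≡ 1 mod 3]
  = 1    [(1/3) = 1]
Second factor (104/169):
(104/169)
  = (13/169)    [169 ≡ 1 mod 8 ⇒ (2/169)^3 = +1]
  = (169/13)    [QR: 13 ≡ 1 mod 4, sign kept]
  = (0/13)    [169 ≡ 0 mod 13]
  = 0    [numerator 0, gcd > 1]
Product: (1)·(0) = 0.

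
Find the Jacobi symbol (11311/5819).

(11311/5819)
  = (5492/5819)    [11311 ≡ 5492 mod 5819]
  = (1373/5819)    [5819 ≡ 3 mod 8 ⇒ (2/5819)^2 = +1]
  = (5819/1373)    [QR: 1373 ≡ 1 mod 4, sign kept]
  = (327/1373)    [5819 ≡ 327 mod 1373]
  = (1373/327)    [QR: 1373 ≡ 1 mod 4, sign kept]
  = (65/327)    [1373 ≡ 65 mod 327]
  = (327/65)    [QR: 65 ≡ 1 mod 4, sign kept]
  = (2/65)    [327 ≡ 2 mod 65]
  = (1/65)    [65 ≡ 1 mod 8 ⇒ (2/65) = +1]
  = 1    [(1/65) = 1]

1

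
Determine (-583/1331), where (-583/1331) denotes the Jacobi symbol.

0

Pull out -1: (-583/1331) = (-1/1331)·(583/1331). Since 1331 ≡ 3 (mod 4), (-1/1331) = -1. Now have -(583/1331).
Both 583 ≡ 3 and 1331 ≡ 3 (mod 4), so reciprocity gives (583/1331) = -(1331/583). Reduce: 1331 ≡ 165 (mod 583). Now have (165/583).
165 ≡ 1 (mod 4), so quadratic reciprocity gives (165/583) = (583/165). Reduce: 583 ≡ 88 (mod 165). Now have (88/165).
Factor out 2: 88 = 2^3·11. Since 165 ≡ 5 (mod 8), (2/165) = -1, and (2/165)^3 = -1. Now have -(11/165).
165 ≡ 1 (mod 4), so quadratic reciprocity gives (11/165) = (165/11). Reduce: 165 ≡ 0 (mod 11). Now have -(0/11).
The numerator is now 0 with denominator 11 > 1: the symbol is 0.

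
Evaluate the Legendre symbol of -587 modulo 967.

(-587/967)
  = (380/967)    [-587 ≡ 380 mod 967]
  = (95/967)    [967 ≡ 7 mod 8 ⇒ (2/967)^2 = +1]
  = -(967/95)    [QR: both ≡ 3 mod 4, sign flips]
  = -(17/95)    [967 ≡ 17 mod 95]
  = -(95/17)    [QR: 17 ≡ 1 mod 4, sign kept]
  = -(10/17)    [95 ≡ 10 mod 17]
  = -(5/17)    [17 ≡ 1 mod 8 ⇒ (2/17) = +1]
  = -(17/5)    [QR: 5 ≡ 1 mod 4, sign kept]
  = -(2/5)    [17 ≡ 2 mod 5]
  = (1/5)    [5 ≡ 5 mod 8 ⇒ (2/5) = -1]
  = 1    [(1/5) = 1]

1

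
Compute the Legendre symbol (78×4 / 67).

-1

By multiplicativity, (78·4 / 67) = (78 / 67)·(4 / 67).
First factor (78 / 67):
Reduce the numerator: 78 ≡ 11 (mod 67), so (78 / 67) = (11 / 67).
Both 11 ≡ 3 and 67 ≡ 3 (mod 4), so reciprocity gives (11 / 67) = -(67 / 11). Reduce: 67 ≡ 1 (mod 11). Now have -(1 / 11).
(1 / 11) = 1. Collecting the sign factors: -1.
Second factor (4 / 67):
Factor out 2: 4 = 2^2. Since 67 ≡ 3 (mod 8), (2 / 67) = -1, and (2 / 67)^2 = +1. Now have (1 / 67).
(1 / 67) = 1. Collecting the sign factors: 1.
Product: (-1)·(1) = -1.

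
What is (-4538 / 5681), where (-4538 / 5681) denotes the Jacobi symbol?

(-4538 / 5681)
  = (1143 / 5681)    [-4538 ≡ 1143 mod 5681]
  = (5681 / 1143)    [QR: 5681 ≡ 1 mod 4, sign kept]
  = (1109 / 1143)    [5681 ≡ 1109 mod 1143]
  = (1143 / 1109)    [QR: 1109 ≡ 1 mod 4, sign kept]
  = (34 / 1109)    [1143 ≡ 34 mod 1109]
  = -(17 / 1109)    [1109 ≡ 5 mod 8 ⇒ (2 / 1109) = -1]
  = -(1109 / 17)    [QR: 17 ≡ 1 mod 4, sign kept]
  = -(4 / 17)    [1109 ≡ 4 mod 17]
  = -(1 / 17)    [17 ≡ 1 mod 8 ⇒ (2 / 17)^2 = +1]
  = -1    [(1 / 17) = 1]

-1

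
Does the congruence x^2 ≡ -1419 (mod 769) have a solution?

no

Reduce the numerator: -1419 ≡ 119 (mod 769), so (-1419/769) = (119/769).
769 ≡ 1 (mod 4), so quadratic reciprocity gives (119/769) = (769/119). Reduce: 769 ≡ 55 (mod 119). Now have (55/119).
Both 55 ≡ 3 and 119 ≡ 3 (mod 4), so reciprocity gives (55/119) = -(119/55). Reduce: 119 ≡ 9 (mod 55). Now have -(9/55).
9 ≡ 1 (mod 4), so quadratic reciprocity gives (9/55) = (55/9). Reduce: 55 ≡ 1 (mod 9). Now have -(1/9).
(1/9) = 1. Collecting the sign factors: -1.
The Legendre symbol is -1, so x^2 ≡ -1419 (mod 769) has no solution.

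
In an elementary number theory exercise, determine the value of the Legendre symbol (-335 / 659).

Pull out -1: (-335 / 659) = (-1 / 659)·(335 / 659). Since 659 ≡ 3 (mod 4), (-1 / 659) = -1. Now have -(335 / 659).
Both 335 ≡ 3 and 659 ≡ 3 (mod 4), so reciprocity gives (335 / 659) = -(659 / 335). Reduce: 659 ≡ 324 (mod 335). Now have (324 / 335).
Factor out 2: 324 = 2^2·81. Since 335 ≡ 7 (mod 8), (2 / 335) = +1, and (2 / 335)^2 = +1. Now have (81 / 335).
81 ≡ 1 (mod 4), so quadratic reciprocity gives (81 / 335) = (335 / 81). Reduce: 335 ≡ 11 (mod 81). Now have (11 / 81).
81 ≡ 1 (mod 4), so quadratic reciprocity gives (11 / 81) = (81 / 11). Reduce: 81 ≡ 4 (mod 11). Now have (4 / 11).
Factor out 2: 4 = 2^2. Since 11 ≡ 3 (mod 8), (2 / 11) = -1, and (2 / 11)^2 = +1. Now have (1 / 11).
(1 / 11) = 1. Collecting the sign factors: 1.

1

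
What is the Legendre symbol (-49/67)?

-1

(-49/67)
  = (18/67)    [-49 ≡ 18 mod 67]
  = -(9/67)    [67 ≡ 3 mod 8 ⇒ (2/67) = -1]
  = -(67/9)    [QR: 9 ≡ 1 mod 4, sign kept]
  = -(4/9)    [67 ≡ 4 mod 9]
  = -(1/9)    [9 ≡ 1 mod 8 ⇒ (2/9)^2 = +1]
  = -1    [(1/9) = 1]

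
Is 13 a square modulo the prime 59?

no

13 ≡ 1 (mod 4), so quadratic reciprocity gives (13|59) = (59|13). Reduce: 59 ≡ 7 (mod 13). Now have (7|13).
13 ≡ 1 (mod 4), so quadratic reciprocity gives (7|13) = (13|7). Reduce: 13 ≡ 6 (mod 7). Now have (6|7).
Factor out 2: 6 = 2·3. Since 7 ≡ 7 (mod 8), (2|7) = +1. Now have (3|7).
Both 3 ≡ 3 and 7 ≡ 3 (mod 4), so reciprocity gives (3|7) = -(7|3). Reduce: 7 ≡ 1 (mod 3). Now have -(1|3).
(1|3) = 1. Collecting the sign factors: -1.
The Legendre symbol is -1, so x^2 ≡ 13 (mod 59) has no solution.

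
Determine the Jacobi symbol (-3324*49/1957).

By multiplicativity, (-3324·49/1957) = (-3324/1957)·(49/1957).
First factor (-3324/1957):
Reduce the numerator: -3324 ≡ 590 (mod 1957), so (-3324/1957) = (590/1957).
Factor out 2: 590 = 2·295. Since 1957 ≡ 5 (mod 8), (2/1957) = -1. Now have -(295/1957).
1957 ≡ 1 (mod 4), so quadratic reciprocity gives (295/1957) = (1957/295). Reduce: 1957 ≡ 187 (mod 295). Now have -(187/295).
Both 187 ≡ 3 and 295 ≡ 3 (mod 4), so reciprocity gives (187/295) = -(295/187). Reduce: 295 ≡ 108 (mod 187). Now have (108/187).
Factor out 2: 108 = 2^2·27. Since 187 ≡ 3 (mod 8), (2/187) = -1, and (2/187)^2 = +1. Now have (27/187).
Both 27 ≡ 3 and 187 ≡ 3 (mod 4), so reciprocity gives (27/187) = -(187/27). Reduce: 187 ≡ 25 (mod 27). Now have -(25/27).
25 ≡ 1 (mod 4), so quadratic reciprocity gives (25/27) = (27/25). Reduce: 27 ≡ 2 (mod 25). Now have -(2/25).
Factor out 2: 2 = 2. Since 25 ≡ 1 (mod 8), (2/25) = +1. Now have -(1/25).
(1/25) = 1. Collecting the sign factors: -1.
Second factor (49/1957):
49 ≡ 1 (mod 4), so quadratic reciprocity gives (49/1957) = (1957/49). Reduce: 1957 ≡ 46 (mod 49). Now have (46/49).
Factor out 2: 46 = 2·23. Since 49 ≡ 1 (mod 8), (2/49) = +1. Now have (23/49).
49 ≡ 1 (mod 4), so quadratic reciprocity gives (23/49) = (49/23). Reduce: 49 ≡ 3 (mod 23). Now have (3/23).
Both 3 ≡ 3 and 23 ≡ 3 (mod 4), so reciprocity gives (3/23) = -(23/3). Reduce: 23 ≡ 2 (mod 3). Now have -(2/3).
Factor out 2: 2 = 2. Since 3 ≡ 3 (mod 8), (2/3) = -1. Now have (1/3).
(1/3) = 1. Collecting the sign factors: 1.
Product: (-1)·(1) = -1.

-1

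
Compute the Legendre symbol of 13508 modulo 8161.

-1

(13508|8161)
  = (5347|8161)    [13508 ≡ 5347 mod 8161]
  = (8161|5347)    [QR: 8161 ≡ 1 mod 4, sign kept]
  = (2814|5347)    [8161 ≡ 2814 mod 5347]
  = -(1407|5347)    [5347 ≡ 3 mod 8 ⇒ (2|5347) = -1]
  = (5347|1407)    [QR: both ≡ 3 mod 4, sign flips]
  = (1126|1407)    [5347 ≡ 1126 mod 1407]
  = (563|1407)    [1407 ≡ 7 mod 8 ⇒ (2|1407) = +1]
  = -(1407|563)    [QR: both ≡ 3 mod 4, sign flips]
  = -(281|563)    [1407 ≡ 281 mod 563]
  = -(563|281)    [QR: 281 ≡ 1 mod 4, sign kept]
  = -(1|281)    [563 ≡ 1 mod 281]
  = -1    [(1|281) = 1]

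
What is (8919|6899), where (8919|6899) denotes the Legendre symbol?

Reduce the numerator: 8919 ≡ 2020 (mod 6899), so (8919|6899) = (2020|6899).
Factor out 2: 2020 = 2^2·505. Since 6899 ≡ 3 (mod 8), (2|6899) = -1, and (2|6899)^2 = +1. Now have (505|6899).
505 ≡ 1 (mod 4), so quadratic reciprocity gives (505|6899) = (6899|505). Reduce: 6899 ≡ 334 (mod 505). Now have (334|505).
Factor out 2: 334 = 2·167. Since 505 ≡ 1 (mod 8), (2|505) = +1. Now have (167|505).
505 ≡ 1 (mod 4), so quadratic reciprocity gives (167|505) = (505|167). Reduce: 505 ≡ 4 (mod 167). Now have (4|167).
Factor out 2: 4 = 2^2. Since 167 ≡ 7 (mod 8), (2|167) = +1, and (2|167)^2 = +1. Now have (1|167).
(1|167) = 1. Collecting the sign factors: 1.

1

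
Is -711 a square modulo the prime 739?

(-711/739)
  = (28/739)    [-711 ≡ 28 mod 739]
  = (7/739)    [739 ≡ 3 mod 8 ⇒ (2/739)^2 = +1]
  = -(739/7)    [QR: both ≡ 3 mod 4, sign flips]
  = -(4/7)    [739 ≡ 4 mod 7]
  = -(1/7)    [7 ≡ 7 mod 8 ⇒ (2/7)^2 = +1]
  = -1    [(1/7) = 1]
The Legendre symbol is -1, so x^2 ≡ -711 (mod 739) has no solution.

no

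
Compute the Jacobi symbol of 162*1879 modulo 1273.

By multiplicativity, (162·1879 / 1273) = (162 / 1273)·(1879 / 1273).
First factor (162 / 1273):
(162 / 1273)
  = (81 / 1273)    [1273 ≡ 1 mod 8 ⇒ (2 / 1273) = +1]
  = (1273 / 81)    [QR: 81 ≡ 1 mod 4, sign kept]
  = (58 / 81)    [1273 ≡ 58 mod 81]
  = (29 / 81)    [81 ≡ 1 mod 8 ⇒ (2 / 81) = +1]
  = (81 / 29)    [QR: 29 ≡ 1 mod 4, sign kept]
  = (23 / 29)    [81 ≡ 23 mod 29]
  = (29 / 23)    [QR: 29 ≡ 1 mod 4, sign kept]
  = (6 / 23)    [29 ≡ 6 mod 23]
  = (3 / 23)    [23 ≡ 7 mod 8 ⇒ (2 / 23) = +1]
  = -(23 / 3)    [QR: both ≡ 3 mod 4, sign flips]
  = -(2 / 3)    [23 ≡ 2 mod 3]
  = (1 / 3)    [3 ≡ 3 mod 8 ⇒ (2 / 3) = -1]
  = 1    [(1 / 3) = 1]
Second factor (1879 / 1273):
(1879 / 1273)
  = (606 / 1273)    [1879 ≡ 606 mod 1273]
  = (303 / 1273)    [1273 ≡ 1 mod 8 ⇒ (2 / 1273) = +1]
  = (1273 / 303)    [QR: 1273 ≡ 1 mod 4, sign kept]
  = (61 / 303)    [1273 ≡ 61 mod 303]
  = (303 / 61)    [QR: 61 ≡ 1 mod 4, sign kept]
  = (59 / 61)    [303 ≡ 59 mod 61]
  = (61 / 59)    [QR: 61 ≡ 1 mod 4, sign kept]
  = (2 / 59)    [61 ≡ 2 mod 59]
  = -(1 / 59)    [59 ≡ 3 mod 8 ⇒ (2 / 59) = -1]
  = -1    [(1 / 59) = 1]
Product: (1)·(-1) = -1.

-1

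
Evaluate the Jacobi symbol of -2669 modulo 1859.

1

Reduce the numerator: -2669 ≡ 1049 (mod 1859), so (-2669/1859) = (1049/1859).
1049 ≡ 1 (mod 4), so quadratic reciprocity gives (1049/1859) = (1859/1049). Reduce: 1859 ≡ 810 (mod 1049). Now have (810/1049).
Factor out 2: 810 = 2·405. Since 1049 ≡ 1 (mod 8), (2/1049) = +1. Now have (405/1049).
405 ≡ 1 (mod 4), so quadratic reciprocity gives (405/1049) = (1049/405). Reduce: 1049 ≡ 239 (mod 405). Now have (239/405).
405 ≡ 1 (mod 4), so quadratic reciprocity gives (239/405) = (405/239). Reduce: 405 ≡ 166 (mod 239). Now have (166/239).
Factor out 2: 166 = 2·83. Since 239 ≡ 7 (mod 8), (2/239) = +1. Now have (83/239).
Both 83 ≡ 3 and 239 ≡ 3 (mod 4), so reciprocity gives (83/239) = -(239/83). Reduce: 239 ≡ 73 (mod 83). Now have -(73/83).
73 ≡ 1 (mod 4), so quadratic reciprocity gives (73/83) = (83/73). Reduce: 83 ≡ 10 (mod 73). Now have -(10/73).
Factor out 2: 10 = 2·5. Since 73 ≡ 1 (mod 8), (2/73) = +1. Now have -(5/73).
5 ≡ 1 (mod 4), so quadratic reciprocity gives (5/73) = (73/5). Reduce: 73 ≡ 3 (mod 5). Now have -(3/5).
5 ≡ 1 (mod 4), so quadratic reciprocity gives (3/5) = (5/3). Reduce: 5 ≡ 2 (mod 3). Now have -(2/3).
Factor out 2: 2 = 2. Since 3 ≡ 3 (mod 8), (2/3) = -1. Now have (1/3).
(1/3) = 1. Collecting the sign factors: 1.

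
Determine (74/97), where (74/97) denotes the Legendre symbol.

-1

(74/97)
  = (37/97)    [97 ≡ 1 mod 8 ⇒ (2/97) = +1]
  = (97/37)    [QR: 37 ≡ 1 mod 4, sign kept]
  = (23/37)    [97 ≡ 23 mod 37]
  = (37/23)    [QR: 37 ≡ 1 mod 4, sign kept]
  = (14/23)    [37 ≡ 14 mod 23]
  = (7/23)    [23 ≡ 7 mod 8 ⇒ (2/23) = +1]
  = -(23/7)    [QR: both ≡ 3 mod 4, sign flips]
  = -(2/7)    [23 ≡ 2 mod 7]
  = -(1/7)    [7 ≡ 7 mod 8 ⇒ (2/7) = +1]
  = -1    [(1/7) = 1]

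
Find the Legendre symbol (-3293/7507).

1

(-3293/7507)
  = -(3293/7507)    [7507 ≡ 3 mod 4 ⇒ (-1/7507) = -1]
  = -(7507/3293)    [QR: 3293 ≡ 1 mod 4, sign kept]
  = -(921/3293)    [7507 ≡ 921 mod 3293]
  = -(3293/921)    [QR: 921 ≡ 1 mod 4, sign kept]
  = -(530/921)    [3293 ≡ 530 mod 921]
  = -(265/921)    [921 ≡ 1 mod 8 ⇒ (2/921) = +1]
  = -(921/265)    [QR: 265 ≡ 1 mod 4, sign kept]
  = -(126/265)    [921 ≡ 126 mod 265]
  = -(63/265)    [265 ≡ 1 mod 8 ⇒ (2/265) = +1]
  = -(265/63)    [QR: 265 ≡ 1 mod 4, sign kept]
  = -(13/63)    [265 ≡ 13 mod 63]
  = -(63/13)    [QR: 13 ≡ 1 mod 4, sign kept]
  = -(11/13)    [63 ≡ 11 mod 13]
  = -(13/11)    [QR: 13 ≡ 1 mod 4, sign kept]
  = -(2/11)    [13 ≡ 2 mod 11]
  = (1/11)    [11 ≡ 3 mod 8 ⇒ (2/11) = -1]
  = 1    [(1/11) = 1]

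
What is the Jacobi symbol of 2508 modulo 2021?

(2508 / 2021)
  = (487 / 2021)    [2508 ≡ 487 mod 2021]
  = (2021 / 487)    [QR: 2021 ≡ 1 mod 4, sign kept]
  = (73 / 487)    [2021 ≡ 73 mod 487]
  = (487 / 73)    [QR: 73 ≡ 1 mod 4, sign kept]
  = (49 / 73)    [487 ≡ 49 mod 73]
  = (73 / 49)    [QR: 49 ≡ 1 mod 4, sign kept]
  = (24 / 49)    [73 ≡ 24 mod 49]
  = (3 / 49)    [49 ≡ 1 mod 8 ⇒ (2 / 49)^3 = +1]
  = (49 / 3)    [QR: 49 ≡ 1 mod 4, sign kept]
  = (1 / 3)    [49 ≡ 1 mod 3]
  = 1    [(1 / 3) = 1]

1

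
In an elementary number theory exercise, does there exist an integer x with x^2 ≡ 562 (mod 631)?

(562/631)
  = (281/631)    [631 ≡ 7 mod 8 ⇒ (2/631) = +1]
  = (631/281)    [QR: 281 ≡ 1 mod 4, sign kept]
  = (69/281)    [631 ≡ 69 mod 281]
  = (281/69)    [QR: 69 ≡ 1 mod 4, sign kept]
  = (5/69)    [281 ≡ 5 mod 69]
  = (69/5)    [QR: 5 ≡ 1 mod 4, sign kept]
  = (4/5)    [69 ≡ 4 mod 5]
  = (1/5)    [5 ≡ 5 mod 8 ⇒ (2/5)^2 = +1]
  = 1    [(1/5) = 1]
The Legendre symbol is 1, so x^2 ≡ 562 (mod 631) has solution.

yes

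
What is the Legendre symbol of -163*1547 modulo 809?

1

By multiplicativity, (-163·1547 / 809) = (-163 / 809)·(1547 / 809).
First factor (-163 / 809):
(-163 / 809)
  = (163 / 809)    [809 ≡ 1 mod 4 ⇒ (-1 / 809) = +1]
  = (809 / 163)    [QR: 809 ≡ 1 mod 4, sign kept]
  = (157 / 163)    [809 ≡ 157 mod 163]
  = (163 / 157)    [QR: 157 ≡ 1 mod 4, sign kept]
  = (6 / 157)    [163 ≡ 6 mod 157]
  = -(3 / 157)    [157 ≡ 5 mod 8 ⇒ (2 / 157) = -1]
  = -(157 / 3)    [QR: 157 ≡ 1 mod 4, sign kept]
  = -(1 / 3)    [157 ≡ 1 mod 3]
  = -1    [(1 / 3) = 1]
Second factor (1547 / 809):
(1547 / 809)
  = (738 / 809)    [1547 ≡ 738 mod 809]
  = (369 / 809)    [809 ≡ 1 mod 8 ⇒ (2 / 809) = +1]
  = (809 / 369)    [QR: 369 ≡ 1 mod 4, sign kept]
  = (71 / 369)    [809 ≡ 71 mod 369]
  = (369 / 71)    [QR: 369 ≡ 1 mod 4, sign kept]
  = (14 / 71)    [369 ≡ 14 mod 71]
  = (7 / 71)    [71 ≡ 7 mod 8 ⇒ (2 / 71) = +1]
  = -(71 / 7)    [QR: both ≡ 3 mod 4, sign flips]
  = -(1 / 7)    [71 ≡ 1 mod 7]
  = -1    [(1 / 7) = 1]
Product: (-1)·(-1) = 1.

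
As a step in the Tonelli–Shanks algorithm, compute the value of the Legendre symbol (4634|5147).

1

(4634|5147)
  = -(2317|5147)    [5147 ≡ 3 mod 8 ⇒ (2|5147) = -1]
  = -(5147|2317)    [QR: 2317 ≡ 1 mod 4, sign kept]
  = -(513|2317)    [5147 ≡ 513 mod 2317]
  = -(2317|513)    [QR: 513 ≡ 1 mod 4, sign kept]
  = -(265|513)    [2317 ≡ 265 mod 513]
  = -(513|265)    [QR: 265 ≡ 1 mod 4, sign kept]
  = -(248|265)    [513 ≡ 248 mod 265]
  = -(31|265)    [265 ≡ 1 mod 8 ⇒ (2|265)^3 = +1]
  = -(265|31)    [QR: 265 ≡ 1 mod 4, sign kept]
  = -(17|31)    [265 ≡ 17 mod 31]
  = -(31|17)    [QR: 17 ≡ 1 mod 4, sign kept]
  = -(14|17)    [31 ≡ 14 mod 17]
  = -(7|17)    [17 ≡ 1 mod 8 ⇒ (2|17) = +1]
  = -(17|7)    [QR: 17 ≡ 1 mod 4, sign kept]
  = -(3|7)    [17 ≡ 3 mod 7]
  = (7|3)    [QR: both ≡ 3 mod 4, sign flips]
  = (1|3)    [7 ≡ 1 mod 3]
  = 1    [(1|3) = 1]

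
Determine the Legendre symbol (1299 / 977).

-1

(1299 / 977)
  = (322 / 977)    [1299 ≡ 322 mod 977]
  = (161 / 977)    [977 ≡ 1 mod 8 ⇒ (2 / 977) = +1]
  = (977 / 161)    [QR: 161 ≡ 1 mod 4, sign kept]
  = (11 / 161)    [977 ≡ 11 mod 161]
  = (161 / 11)    [QR: 161 ≡ 1 mod 4, sign kept]
  = (7 / 11)    [161 ≡ 7 mod 11]
  = -(11 / 7)    [QR: both ≡ 3 mod 4, sign flips]
  = -(4 / 7)    [11 ≡ 4 mod 7]
  = -(1 / 7)    [7 ≡ 7 mod 8 ⇒ (2 / 7)^2 = +1]
  = -1    [(1 / 7) = 1]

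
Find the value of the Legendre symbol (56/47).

(56/47)
  = (9/47)    [56 ≡ 9 mod 47]
  = (47/9)    [QR: 9 ≡ 1 mod 4, sign kept]
  = (2/9)    [47 ≡ 2 mod 9]
  = (1/9)    [9 ≡ 1 mod 8 ⇒ (2/9) = +1]
  = 1    [(1/9) = 1]

1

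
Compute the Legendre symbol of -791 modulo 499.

Reduce the numerator: -791 ≡ 207 (mod 499), so (-791/499) = (207/499).
Both 207 ≡ 3 and 499 ≡ 3 (mod 4), so reciprocity gives (207/499) = -(499/207). Reduce: 499 ≡ 85 (mod 207). Now have -(85/207).
85 ≡ 1 (mod 4), so quadratic reciprocity gives (85/207) = (207/85). Reduce: 207 ≡ 37 (mod 85). Now have -(37/85).
37 ≡ 1 (mod 4), so quadratic reciprocity gives (37/85) = (85/37). Reduce: 85 ≡ 11 (mod 37). Now have -(11/37).
37 ≡ 1 (mod 4), so quadratic reciprocity gives (11/37) = (37/11). Reduce: 37 ≡ 4 (mod 11). Now have -(4/11).
Factor out 2: 4 = 2^2. Since 11 ≡ 3 (mod 8), (2/11) = -1, and (2/11)^2 = +1. Now have -(1/11).
(1/11) = 1. Collecting the sign factors: -1.

-1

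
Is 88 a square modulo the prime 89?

(88|89)
  = (11|89)    [89 ≡ 1 mod 8 ⇒ (2|89)^3 = +1]
  = (89|11)    [QR: 89 ≡ 1 mod 4, sign kept]
  = (1|11)    [89 ≡ 1 mod 11]
  = 1    [(1|11) = 1]
The Legendre symbol is 1, so x^2 ≡ 88 (mod 89) has solution.

yes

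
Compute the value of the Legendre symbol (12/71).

Factor out 2: 12 = 2^2·3. Since 71 ≡ 7 (mod 8), (2/71) = +1, and (2/71)^2 = +1. Now have (3/71).
Both 3 ≡ 3 and 71 ≡ 3 (mod 4), so reciprocity gives (3/71) = -(71/3). Reduce: 71 ≡ 2 (mod 3). Now have -(2/3).
Factor out 2: 2 = 2. Since 3 ≡ 3 (mod 8), (2/3) = -1. Now have (1/3).
(1/3) = 1. Collecting the sign factors: 1.

1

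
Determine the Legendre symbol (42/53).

(42/53)
  = -(21/53)    [53 ≡ 5 mod 8 ⇒ (2/53) = -1]
  = -(53/21)    [QR: 21 ≡ 1 mod 4, sign kept]
  = -(11/21)    [53 ≡ 11 mod 21]
  = -(21/11)    [QR: 21 ≡ 1 mod 4, sign kept]
  = -(10/11)    [21 ≡ 10 mod 11]
  = (5/11)    [11 ≡ 3 mod 8 ⇒ (2/11) = -1]
  = (11/5)    [QR: 5 ≡ 1 mod 4, sign kept]
  = (1/5)    [11 ≡ 1 mod 5]
  = 1    [(1/5) = 1]

1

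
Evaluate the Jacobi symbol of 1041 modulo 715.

-1

(1041/715)
  = (326/715)    [1041 ≡ 326 mod 715]
  = -(163/715)    [715 ≡ 3 mod 8 ⇒ (2/715) = -1]
  = (715/163)    [QR: both ≡ 3 mod 4, sign flips]
  = (63/163)    [715 ≡ 63 mod 163]
  = -(163/63)    [QR: both ≡ 3 mod 4, sign flips]
  = -(37/63)    [163 ≡ 37 mod 63]
  = -(63/37)    [QR: 37 ≡ 1 mod 4, sign kept]
  = -(26/37)    [63 ≡ 26 mod 37]
  = (13/37)    [37 ≡ 5 mod 8 ⇒ (2/37) = -1]
  = (37/13)    [QR: 13 ≡ 1 mod 4, sign kept]
  = (11/13)    [37 ≡ 11 mod 13]
  = (13/11)    [QR: 13 ≡ 1 mod 4, sign kept]
  = (2/11)    [13 ≡ 2 mod 11]
  = -(1/11)    [11 ≡ 3 mod 8 ⇒ (2/11) = -1]
  = -1    [(1/11) = 1]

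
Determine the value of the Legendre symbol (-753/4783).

1

Reduce the numerator: -753 ≡ 4030 (mod 4783), so (-753/4783) = (4030/4783).
Factor out 2: 4030 = 2·2015. Since 4783 ≡ 7 (mod 8), (2/4783) = +1. Now have (2015/4783).
Both 2015 ≡ 3 and 4783 ≡ 3 (mod 4), so reciprocity gives (2015/4783) = -(4783/2015). Reduce: 4783 ≡ 753 (mod 2015). Now have -(753/2015).
753 ≡ 1 (mod 4), so quadratic reciprocity gives (753/2015) = (2015/753). Reduce: 2015 ≡ 509 (mod 753). Now have -(509/753).
509 ≡ 1 (mod 4), so quadratic reciprocity gives (509/753) = (753/509). Reduce: 753 ≡ 244 (mod 509). Now have -(244/509).
Factor out 2: 244 = 2^2·61. Since 509 ≡ 5 (mod 8), (2/509) = -1, and (2/509)^2 = +1. Now have -(61/509).
61 ≡ 1 (mod 4), so quadratic reciprocity gives (61/509) = (509/61). Reduce: 509 ≡ 21 (mod 61). Now have -(21/61).
21 ≡ 1 (mod 4), so quadratic reciprocity gives (21/61) = (61/21). Reduce: 61 ≡ 19 (mod 21). Now have -(19/21).
21 ≡ 1 (mod 4), so quadratic reciprocity gives (19/21) = (21/19). Reduce: 21 ≡ 2 (mod 19). Now have -(2/19).
Factor out 2: 2 = 2. Since 19 ≡ 3 (mod 8), (2/19) = -1. Now have (1/19).
(1/19) = 1. Collecting the sign factors: 1.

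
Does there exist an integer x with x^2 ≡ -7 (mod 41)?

no

Reduce the numerator: -7 ≡ 34 (mod 41), so (-7/41) = (34/41).
Factor out 2: 34 = 2·17. Since 41 ≡ 1 (mod 8), (2/41) = +1. Now have (17/41).
17 ≡ 1 (mod 4), so quadratic reciprocity gives (17/41) = (41/17). Reduce: 41 ≡ 7 (mod 17). Now have (7/17).
17 ≡ 1 (mod 4), so quadratic reciprocity gives (7/17) = (17/7). Reduce: 17 ≡ 3 (mod 7). Now have (3/7).
Both 3 ≡ 3 and 7 ≡ 3 (mod 4), so reciprocity gives (3/7) = -(7/3). Reduce: 7 ≡ 1 (mod 3). Now have -(1/3).
(1/3) = 1. Collecting the sign factors: -1.
(-7/41) = -1, and 41 is prime, so -7 is not a quadratic residue mod 41.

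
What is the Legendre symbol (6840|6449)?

-1

Reduce the numerator: 6840 ≡ 391 (mod 6449), so (6840|6449) = (391|6449).
6449 ≡ 1 (mod 4), so quadratic reciprocity gives (391|6449) = (6449|391). Reduce: 6449 ≡ 193 (mod 391). Now have (193|391).
193 ≡ 1 (mod 4), so quadratic reciprocity gives (193|391) = (391|193). Reduce: 391 ≡ 5 (mod 193). Now have (5|193).
5 ≡ 1 (mod 4), so quadratic reciprocity gives (5|193) = (193|5). Reduce: 193 ≡ 3 (mod 5). Now have (3|5).
5 ≡ 1 (mod 4), so quadratic reciprocity gives (3|5) = (5|3). Reduce: 5 ≡ 2 (mod 3). Now have (2|3).
Factor out 2: 2 = 2. Since 3 ≡ 3 (mod 8), (2|3) = -1. Now have -(1|3).
(1|3) = 1. Collecting the sign factors: -1.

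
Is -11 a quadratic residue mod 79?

no

(-11/79)
  = (68/79)    [-11 ≡ 68 mod 79]
  = (17/79)    [79 ≡ 7 mod 8 ⇒ (2/79)^2 = +1]
  = (79/17)    [QR: 17 ≡ 1 mod 4, sign kept]
  = (11/17)    [79 ≡ 11 mod 17]
  = (17/11)    [QR: 17 ≡ 1 mod 4, sign kept]
  = (6/11)    [17 ≡ 6 mod 11]
  = -(3/11)    [11 ≡ 3 mod 8 ⇒ (2/11) = -1]
  = (11/3)    [QR: both ≡ 3 mod 4, sign flips]
  = (2/3)    [11 ≡ 2 mod 3]
  = -(1/3)    [3 ≡ 3 mod 8 ⇒ (2/3) = -1]
  = -1    [(1/3) = 1]
(-11/79) = -1, and 79 is prime, so -11 is not a quadratic residue mod 79.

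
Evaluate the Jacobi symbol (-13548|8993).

1

(-13548|8993)
  = (4438|8993)    [-13548 ≡ 4438 mod 8993]
  = (2219|8993)    [8993 ≡ 1 mod 8 ⇒ (2|8993) = +1]
  = (8993|2219)    [QR: 8993 ≡ 1 mod 4, sign kept]
  = (117|2219)    [8993 ≡ 117 mod 2219]
  = (2219|117)    [QR: 117 ≡ 1 mod 4, sign kept]
  = (113|117)    [2219 ≡ 113 mod 117]
  = (117|113)    [QR: 113 ≡ 1 mod 4, sign kept]
  = (4|113)    [117 ≡ 4 mod 113]
  = (1|113)    [113 ≡ 1 mod 8 ⇒ (2|113)^2 = +1]
  = 1    [(1|113) = 1]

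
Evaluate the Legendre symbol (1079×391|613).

-1

By multiplicativity, (1079·391|613) = (1079|613)·(391|613).
First factor (1079|613):
(1079|613)
  = (466|613)    [1079 ≡ 466 mod 613]
  = -(233|613)    [613 ≡ 5 mod 8 ⇒ (2|613) = -1]
  = -(613|233)    [QR: 233 ≡ 1 mod 4, sign kept]
  = -(147|233)    [613 ≡ 147 mod 233]
  = -(233|147)    [QR: 233 ≡ 1 mod 4, sign kept]
  = -(86|147)    [233 ≡ 86 mod 147]
  = (43|147)    [147 ≡ 3 mod 8 ⇒ (2|147) = -1]
  = -(147|43)    [QR: both ≡ 3 mod 4, sign flips]
  = -(18|43)    [147 ≡ 18 mod 43]
  = (9|43)    [43 ≡ 3 mod 8 ⇒ (2|43) = -1]
  = (43|9)    [QR: 9 ≡ 1 mod 4, sign kept]
  = (7|9)    [43 ≡ 7 mod 9]
  = (9|7)    [QR: 9 ≡ 1 mod 4, sign kept]
  = (2|7)    [9 ≡ 2 mod 7]
  = (1|7)    [7 ≡ 7 mod 8 ⇒ (2|7) = +1]
  = 1    [(1|7) = 1]
Second factor (391|613):
(391|613)
  = (613|391)    [QR: 613 ≡ 1 mod 4, sign kept]
  = (222|391)    [613 ≡ 222 mod 391]
  = (111|391)    [391 ≡ 7 mod 8 ⇒ (2|391) = +1]
  = -(391|111)    [QR: both ≡ 3 mod 4, sign flips]
  = -(58|111)    [391 ≡ 58 mod 111]
  = -(29|111)    [111 ≡ 7 mod 8 ⇒ (2|111) = +1]
  = -(111|29)    [QR: 29 ≡ 1 mod 4, sign kept]
  = -(24|29)    [111 ≡ 24 mod 29]
  = (3|29)    [29 ≡ 5 mod 8 ⇒ (2|29)^3 = -1]
  = (29|3)    [QR: 29 ≡ 1 mod 4, sign kept]
  = (2|3)    [29 ≡ 2 mod 3]
  = -(1|3)    [3 ≡ 3 mod 8 ⇒ (2|3) = -1]
  = -1    [(1|3) = 1]
Product: (1)·(-1) = -1.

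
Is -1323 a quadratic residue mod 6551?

(-1323|6551)
  = (5228|6551)    [-1323 ≡ 5228 mod 6551]
  = (1307|6551)    [6551 ≡ 7 mod 8 ⇒ (2|6551)^2 = +1]
  = -(6551|1307)    [QR: both ≡ 3 mod 4, sign flips]
  = -(16|1307)    [6551 ≡ 16 mod 1307]
  = -(1|1307)    [1307 ≡ 3 mod 8 ⇒ (2|1307)^4 = +1]
  = -1    [(1|1307) = 1]
(-1323|6551) = -1, and 6551 is prime, so -1323 is not a quadratic residue mod 6551.

no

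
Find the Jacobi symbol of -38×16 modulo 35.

-1

By multiplicativity, (-38·16|35) = (-38|35)·(16|35).
First factor (-38|35):
Pull out -1: (-38|35) = (-1|35)·(38|35). Since 35 ≡ 3 (mod 4), (-1|35) = -1. Now have -(38|35).
Reduce the numerator: 38 ≡ 3 (mod 35), so (38|35) = (3|35).
Both 3 ≡ 3 and 35 ≡ 3 (mod 4), so reciprocity gives (3|35) = -(35|3). Reduce: 35 ≡ 2 (mod 3). Now have (2|3).
Factor out 2: 2 = 2. Since 3 ≡ 3 (mod 8), (2|3) = -1. Now have -(1|3).
(1|3) = 1. Collecting the sign factors: -1.
Second factor (16|35):
Factor out 2: 16 = 2^4. Since 35 ≡ 3 (mod 8), (2|35) = -1, and (2|35)^4 = +1. Now have (1|35).
(1|35) = 1. Collecting the sign factors: 1.
Product: (-1)·(1) = -1.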